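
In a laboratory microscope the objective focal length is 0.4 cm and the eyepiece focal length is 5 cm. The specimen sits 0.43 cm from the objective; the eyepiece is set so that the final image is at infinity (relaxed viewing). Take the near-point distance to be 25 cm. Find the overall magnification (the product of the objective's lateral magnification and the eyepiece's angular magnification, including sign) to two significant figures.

Objective: 1/d_i = 1/f_obj - 1/d_o = 1/0.4 - 1/0.43 = 0.17442 cm^-1, so d_i = 5.733 cm.
m_obj = -d_i/d_o = -5.733/0.43 = -13.333.
Eyepiece angular magnification (image at infinity): M_eye = D/f_e = 25/5 = 5.000.
Overall M = m_obj x M_eye = (-13.333)(5.000) = -66.67.

-67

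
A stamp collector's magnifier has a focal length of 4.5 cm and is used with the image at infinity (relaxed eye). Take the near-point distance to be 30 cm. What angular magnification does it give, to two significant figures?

6.7

M = D/f = 30/4.5 = 6.667.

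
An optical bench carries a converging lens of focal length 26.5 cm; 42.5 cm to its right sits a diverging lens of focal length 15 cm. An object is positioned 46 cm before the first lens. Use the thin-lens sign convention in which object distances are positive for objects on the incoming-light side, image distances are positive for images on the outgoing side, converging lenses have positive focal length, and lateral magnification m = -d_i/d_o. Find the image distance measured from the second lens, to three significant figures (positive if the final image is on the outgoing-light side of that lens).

-59.9 cm

Lens 1: 1/d_i1 = 1/f_1 - 1/d_o1 = 1/26.5 - 1/46 = 0.01600 cm^-1, so d_i1 = 62.513 cm.
This image would form 62.513 cm past lens 1, i.e. 20.013 cm beyond lens 2, so it is a virtual object for lens 2: d_o2 = 42.5 - 62.513 = -20.013 cm.
Lens 2: 1/d_i2 = 1/f_2 - 1/d_o2 = 1/(-15) - 1/(-20.013) = -0.01670 cm^-1, so d_i2 = -59.885 cm.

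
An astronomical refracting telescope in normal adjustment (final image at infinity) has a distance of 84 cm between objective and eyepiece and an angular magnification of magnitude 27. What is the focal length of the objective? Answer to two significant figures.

In normal adjustment the tube length equals f_obj + f_eye and |M| = f_obj/f_eye.
So f_obj = 27 f_eye and 27 f_eye + f_eye = 84 cm, giving f_eye = 84/28 = 3.000 cm and f_obj = 81.000 cm.

81 cm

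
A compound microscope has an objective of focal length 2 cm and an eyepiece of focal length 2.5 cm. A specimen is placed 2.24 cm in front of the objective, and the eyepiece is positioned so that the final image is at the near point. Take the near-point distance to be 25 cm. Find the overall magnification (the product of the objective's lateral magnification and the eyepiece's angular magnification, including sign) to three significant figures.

Objective: 1/d_i = 1/f_obj - 1/d_o = 1/2 - 1/2.24 = 0.05357 cm^-1, so d_i = 18.667 cm.
m_obj = -d_i/d_o = -18.667/2.24 = -8.333.
Eyepiece angular magnification (image at near point): M_eye = 1 + D/f_e = 1 + 25/2.5 = 11.000.
Overall M = m_obj x M_eye = (-8.333)(11.000) = -91.67.

-91.7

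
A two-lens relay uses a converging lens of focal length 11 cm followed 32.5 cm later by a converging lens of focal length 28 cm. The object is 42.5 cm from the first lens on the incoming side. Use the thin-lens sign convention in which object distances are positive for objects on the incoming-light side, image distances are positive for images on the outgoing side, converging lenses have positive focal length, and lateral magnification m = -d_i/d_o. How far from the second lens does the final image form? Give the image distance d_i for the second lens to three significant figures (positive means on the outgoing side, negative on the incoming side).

-47.8 cm

Lens 1: 1/d_i1 = 1/f_1 - 1/d_o1 = 1/11 - 1/42.5 = 0.06738 cm^-1, so d_i1 = 14.841 cm.
Object distance for lens 2: d_o2 = 32.5 - 14.841 = 17.659 cm.
Lens 2: 1/d_i2 = 1/f_2 - 1/d_o2 = 1/28 - 1/(17.659) = -0.02091 cm^-1, so d_i2 = -47.813 cm.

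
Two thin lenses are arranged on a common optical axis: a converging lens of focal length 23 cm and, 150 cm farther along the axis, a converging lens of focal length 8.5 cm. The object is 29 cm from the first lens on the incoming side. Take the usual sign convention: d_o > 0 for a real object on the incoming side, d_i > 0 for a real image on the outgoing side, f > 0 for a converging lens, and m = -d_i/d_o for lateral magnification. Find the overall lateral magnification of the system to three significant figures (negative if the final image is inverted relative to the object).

Lens 1: 1/d_i1 = 1/f_1 - 1/d_o1 = 1/23 - 1/29 = 0.00900 cm^-1, so d_i1 = 111.167 cm.
m_1 = -(111.167)/29 = -3.8333.
The intermediate image is 111.167 cm to the right of lens 1, so d_o2 = L - d_i1 = 150 - 111.167 = 38.833 cm.
Lens 2: 1/d_i2 = 1/f_2 - 1/d_o2 = 1/8.5 - 1/(38.833) = 0.09190 cm^-1, so d_i2 = 10.882 cm.
m_2 = -(10.882)/(38.833) = -0.2802.
The system's lateral magnification is m_1 m_2 = (-3.8333)(-0.2802) = 1.0742.

1.07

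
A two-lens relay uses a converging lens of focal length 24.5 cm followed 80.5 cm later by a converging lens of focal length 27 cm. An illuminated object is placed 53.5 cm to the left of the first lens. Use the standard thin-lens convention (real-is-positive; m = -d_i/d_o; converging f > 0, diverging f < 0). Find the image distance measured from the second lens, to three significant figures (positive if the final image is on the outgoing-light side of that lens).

Applying the thin-lens equation to the first lens, 1/24.5 = 1/53.5 + 1/d_i1, which gives d_i1 = 45.198 cm.
That image sits 35.302 cm in front of the second lens, so d_o2 = 35.302 cm.
Applying the thin-lens equation again with f_2 = 27 cm and d_o2 = 35.302 cm gives d_i2 = 114.813 cm.

115 cm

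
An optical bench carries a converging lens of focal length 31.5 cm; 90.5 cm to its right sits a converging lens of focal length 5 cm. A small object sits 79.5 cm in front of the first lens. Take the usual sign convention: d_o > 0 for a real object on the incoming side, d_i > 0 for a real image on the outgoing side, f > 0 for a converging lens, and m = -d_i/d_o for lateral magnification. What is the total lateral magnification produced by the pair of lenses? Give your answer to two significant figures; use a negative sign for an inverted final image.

0.098

Applying the thin-lens equation to the first lens, 1/31.5 = 1/79.5 + 1/d_i1, which gives d_i1 = 52.172 cm.
Its lateral magnification is m_1 = -d_i1/d_o1 = -(52.172)/79.5 = -0.6563.
The intermediate image is 52.172 cm to the right of lens 1, so d_o2 = L - d_i1 = 90.5 - 52.172 = 38.328 cm.
Applying the thin-lens equation again with f_2 = 5 cm and d_o2 = 38.328 cm gives d_i2 = 5.750 cm.
m_2 = -(5.750)/(38.328) = -0.1500.
The system's lateral magnification is m_1 m_2 = (-0.6563)(-0.1500) = 0.0985.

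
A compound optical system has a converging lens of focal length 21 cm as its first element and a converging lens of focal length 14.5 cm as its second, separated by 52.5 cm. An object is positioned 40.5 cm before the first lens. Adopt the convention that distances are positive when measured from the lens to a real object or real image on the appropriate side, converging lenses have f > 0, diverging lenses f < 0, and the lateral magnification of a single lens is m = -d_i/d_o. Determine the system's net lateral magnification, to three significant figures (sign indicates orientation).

-2.78

First lens: d_i1 = 1/(1/21 - 1/40.5) = 43.615 cm.
m_1 = -(43.615)/40.5 = -1.0769.
The intermediate image is 43.615 cm to the right of lens 1, so d_o2 = L - d_i1 = 52.5 - 43.615 = 8.885 cm.
Second lens: d_i2 = 1/(1/14.5 - 1/(8.885)) = -22.942 cm.
m_2 = -(-22.942)/(8.885) = 2.5822.
Overall magnification: m = m_1 m_2 = -2.7808.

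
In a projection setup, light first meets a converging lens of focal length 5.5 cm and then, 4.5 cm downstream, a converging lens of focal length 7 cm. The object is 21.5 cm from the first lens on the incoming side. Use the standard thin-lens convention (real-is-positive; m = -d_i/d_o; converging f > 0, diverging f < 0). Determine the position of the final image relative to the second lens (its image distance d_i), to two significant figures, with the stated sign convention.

Applying the thin-lens equation to the first lens, 1/5.5 = 1/21.5 + 1/d_i1, which gives d_i1 = 7.391 cm.
This image would form 7.391 cm past lens 1, i.e. 2.891 cm beyond lens 2, so it is a virtual object for lens 2: d_o2 = 4.5 - 7.391 = -2.891 cm.
Applying the thin-lens equation again with f_2 = 7 cm and d_o2 = -2.891 cm gives d_i2 = 2.046 cm.

2.0 cm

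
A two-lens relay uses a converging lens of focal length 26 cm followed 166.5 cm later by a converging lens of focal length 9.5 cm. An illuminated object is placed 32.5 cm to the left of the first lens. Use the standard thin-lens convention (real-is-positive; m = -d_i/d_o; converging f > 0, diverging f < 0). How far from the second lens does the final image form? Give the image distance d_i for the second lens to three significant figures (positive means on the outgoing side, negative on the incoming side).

Applying the thin-lens equation to the first lens, 1/26 = 1/32.5 + 1/d_i1, which gives d_i1 = 130.000 cm.
Object distance for lens 2: d_o2 = 166.5 - 130.000 = 36.500 cm.
Applying the thin-lens equation again with f_2 = 9.5 cm and d_o2 = 36.500 cm gives d_i2 = 12.843 cm.

12.8 cm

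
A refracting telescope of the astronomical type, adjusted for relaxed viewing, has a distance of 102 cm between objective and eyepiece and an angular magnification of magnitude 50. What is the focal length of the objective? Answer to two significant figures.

100 cm

In normal adjustment the tube length equals f_obj + f_eye and |M| = f_obj/f_eye.
So f_obj = 50 f_eye and 50 f_eye + f_eye = 102 cm, giving f_eye = 102/51 = 2.000 cm and f_obj = 100.000 cm.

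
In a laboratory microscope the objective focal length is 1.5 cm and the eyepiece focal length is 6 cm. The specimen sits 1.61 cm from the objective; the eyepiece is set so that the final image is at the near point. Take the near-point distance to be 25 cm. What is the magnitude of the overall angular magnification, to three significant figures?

70.5

Objective: 1/d_i = 1/f_obj - 1/d_o = 1/1.5 - 1/1.61 = 0.04555 cm^-1, so d_i = 21.955 cm.
m_obj = -d_i/d_o = -21.955/1.61 = -13.636.
Eyepiece angular magnification (image at near point): M_eye = 1 + D/f_e = 1 + 25/6 = 5.167.
Overall M = m_obj x M_eye = (-13.636)(5.167) = -70.45.
|M| = 70.45.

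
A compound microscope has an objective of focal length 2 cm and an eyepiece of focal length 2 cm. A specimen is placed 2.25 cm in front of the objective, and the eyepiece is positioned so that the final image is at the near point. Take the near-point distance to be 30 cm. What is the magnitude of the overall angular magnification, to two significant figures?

Objective: 1/d_i = 1/f_obj - 1/d_o = 1/2 - 1/2.25 = 0.05556 cm^-1, so d_i = 18.000 cm.
m_obj = -d_i/d_o = -18.000/2.25 = -8.000.
Eyepiece angular magnification (image at near point): M_eye = 1 + D/f_e = 1 + 30/2 = 16.000.
Overall M = m_obj x M_eye = (-8.000)(16.000) = -128.00.
|M| = 128.00.

130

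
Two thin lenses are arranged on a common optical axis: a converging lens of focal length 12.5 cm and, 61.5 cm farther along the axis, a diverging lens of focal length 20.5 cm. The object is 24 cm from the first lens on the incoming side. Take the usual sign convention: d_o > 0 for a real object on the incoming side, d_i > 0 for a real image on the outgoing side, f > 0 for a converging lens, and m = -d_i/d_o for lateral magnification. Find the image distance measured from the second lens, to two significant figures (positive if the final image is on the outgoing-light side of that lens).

-13 cm

First lens: d_i1 = 1/(1/12.5 - 1/24) = 26.087 cm.
Object distance for lens 2: d_o2 = 61.5 - 26.087 = 35.413 cm.
Second lens: d_i2 = 1/(1/(-20.5) - 1/(35.413)) = -12.984 cm.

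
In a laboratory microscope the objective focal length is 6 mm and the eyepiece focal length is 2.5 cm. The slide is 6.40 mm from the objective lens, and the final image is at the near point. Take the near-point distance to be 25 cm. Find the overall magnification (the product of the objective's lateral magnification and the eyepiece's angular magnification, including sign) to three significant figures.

Convert to cm: f_obj = 6 mm = 0.6 cm; d_o = 6.40 mm = 0.64 cm.
Objective: 1/d_i = 1/f_obj - 1/d_o = 1/0.6 - 1/0.64 = 0.10417 cm^-1, so d_i = 9.600 cm.
m_obj = -d_i/d_o = -9.600/0.64 = -15.000.
Eyepiece angular magnification (image at near point): M_eye = 1 + D/f_e = 1 + 25/2.5 = 11.000.
Overall M = m_obj x M_eye = (-15.000)(11.000) = -165.00.

-165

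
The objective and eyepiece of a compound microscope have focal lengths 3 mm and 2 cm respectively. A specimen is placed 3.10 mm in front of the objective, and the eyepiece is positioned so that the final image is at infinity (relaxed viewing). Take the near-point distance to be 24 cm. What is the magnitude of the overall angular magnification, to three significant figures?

Convert to cm: f_obj = 3 mm = 0.3 cm; d_o = 3.10 mm = 0.31 cm.
Objective: 1/d_i = 1/f_obj - 1/d_o = 1/0.3 - 1/0.31 = 0.10753 cm^-1, so d_i = 9.300 cm.
m_obj = -d_i/d_o = -9.300/0.31 = -30.000.
Eyepiece angular magnification (image at infinity): M_eye = D/f_e = 24/2 = 12.000.
Overall M = m_obj x M_eye = (-30.000)(12.000) = -360.00.
|M| = 360.00.

360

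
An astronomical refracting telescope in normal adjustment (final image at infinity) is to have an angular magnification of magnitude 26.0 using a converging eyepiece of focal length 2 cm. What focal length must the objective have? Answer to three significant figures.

|M| = f_obj/|f_eye|, so f_obj = |M| x |f_eye| = 26.0 x 2 = 52.000 cm.

52.0 cm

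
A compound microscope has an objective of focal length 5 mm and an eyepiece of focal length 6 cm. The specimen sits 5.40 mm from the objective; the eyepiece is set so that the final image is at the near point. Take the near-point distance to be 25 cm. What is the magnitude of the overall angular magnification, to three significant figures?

Convert to cm: f_obj = 5 mm = 0.5 cm; d_o = 5.40 mm = 0.54 cm.
Objective: 1/d_i = 1/f_obj - 1/d_o = 1/0.5 - 1/0.54 = 0.14815 cm^-1, so d_i = 6.750 cm.
m_obj = -d_i/d_o = -6.750/0.54 = -12.500.
Eyepiece angular magnification (image at near point): M_eye = 1 + D/f_e = 1 + 25/6 = 5.167.
Overall M = m_obj x M_eye = (-12.500)(5.167) = -64.58.
|M| = 64.58.

64.6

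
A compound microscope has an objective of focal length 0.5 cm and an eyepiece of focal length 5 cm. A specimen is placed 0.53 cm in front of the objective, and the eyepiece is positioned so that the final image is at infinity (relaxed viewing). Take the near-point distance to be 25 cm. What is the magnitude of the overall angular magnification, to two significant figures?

Objective: 1/d_i = 1/f_obj - 1/d_o = 1/0.5 - 1/0.53 = 0.11321 cm^-1, so d_i = 8.833 cm.
m_obj = -d_i/d_o = -8.833/0.53 = -16.667.
Eyepiece angular magnification (image at infinity): M_eye = D/f_e = 25/5 = 5.000.
Overall M = m_obj x M_eye = (-16.667)(5.000) = -83.33.
|M| = 83.33.

83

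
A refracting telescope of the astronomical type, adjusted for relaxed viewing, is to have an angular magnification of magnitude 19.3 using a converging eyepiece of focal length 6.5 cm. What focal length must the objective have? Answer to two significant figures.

130 cm

|M| = f_obj/|f_eye|, so f_obj = |M| x |f_eye| = 19.3 x 6.5 = 125.450 cm.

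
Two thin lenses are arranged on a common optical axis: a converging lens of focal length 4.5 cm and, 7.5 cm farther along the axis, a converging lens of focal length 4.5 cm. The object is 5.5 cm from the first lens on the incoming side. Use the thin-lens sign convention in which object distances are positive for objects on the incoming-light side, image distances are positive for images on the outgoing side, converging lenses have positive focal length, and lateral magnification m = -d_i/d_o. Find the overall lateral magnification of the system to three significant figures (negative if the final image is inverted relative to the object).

-0.931

First lens: d_i1 = 1/(1/4.5 - 1/5.5) = 24.750 cm.
m_1 = -(24.750)/5.5 = -4.5000.
Since 24.750 cm > 7.5 cm, the first image lies past the second lens and serves as a virtual object: d_o2 = L - d_i1 = -17.250 cm.
Second lens: d_i2 = 1/(1/4.5 - 1/(-17.250)) = 3.569 cm.
m_2 = -(3.569)/(-17.250) = 0.2069.
The system's lateral magnification is m_1 m_2 = (-4.5000)(0.2069) = -0.9310.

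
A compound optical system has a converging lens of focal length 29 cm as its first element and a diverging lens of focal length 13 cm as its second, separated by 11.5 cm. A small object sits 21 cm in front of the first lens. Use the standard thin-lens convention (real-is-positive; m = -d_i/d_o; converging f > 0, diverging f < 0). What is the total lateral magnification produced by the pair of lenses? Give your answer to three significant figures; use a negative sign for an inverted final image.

0.468

Applying the thin-lens equation to the first lens, 1/29 = 1/21 + 1/d_i1, which gives d_i1 = -76.125 cm.
Its lateral magnification is m_1 = -d_i1/d_o1 = -(-76.125)/21 = 3.6250.
With d_i1 < 0 the first image is virtual and lies on the object side; the object distance for lens 2 is d_o2 = 11.5 - (-76.125) = 87.625 cm.
Applying the thin-lens equation again with f_2 = -13 cm and d_o2 = 87.625 cm gives d_i2 = -11.320 cm.
m_2 = -(-11.320)/(87.625) = 0.1292.
Overall magnification: m = m_1 m_2 = 0.4683.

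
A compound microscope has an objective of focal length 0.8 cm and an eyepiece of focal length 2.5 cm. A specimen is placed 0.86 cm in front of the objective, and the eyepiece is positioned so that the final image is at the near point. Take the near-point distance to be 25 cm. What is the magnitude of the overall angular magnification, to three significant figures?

147

Objective: 1/d_i = 1/f_obj - 1/d_o = 1/0.8 - 1/0.86 = 0.08721 cm^-1, so d_i = 11.467 cm.
m_obj = -d_i/d_o = -11.467/0.86 = -13.333.
Eyepiece angular magnification (image at near point): M_eye = 1 + D/f_e = 1 + 25/2.5 = 11.000.
Overall M = m_obj x M_eye = (-13.333)(11.000) = -146.67.
|M| = 146.67.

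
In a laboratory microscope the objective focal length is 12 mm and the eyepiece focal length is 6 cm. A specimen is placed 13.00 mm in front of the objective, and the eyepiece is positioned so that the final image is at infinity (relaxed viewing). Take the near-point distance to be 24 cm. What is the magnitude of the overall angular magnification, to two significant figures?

48

Convert to cm: f_obj = 12 mm = 1.2 cm; d_o = 13.00 mm = 1.30 cm.
Objective: 1/d_i = 1/f_obj - 1/d_o = 1/1.2 - 1/1.30 = 0.06410 cm^-1, so d_i = 15.600 cm.
m_obj = -d_i/d_o = -15.600/1.30 = -12.000.
Eyepiece angular magnification (image at infinity): M_eye = D/f_e = 24/6 = 4.000.
Overall M = m_obj x M_eye = (-12.000)(4.000) = -48.00.
|M| = 48.00.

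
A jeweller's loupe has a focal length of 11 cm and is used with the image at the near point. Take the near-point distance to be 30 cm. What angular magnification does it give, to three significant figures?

3.73

M = 1 + D/f = 1 + 30/11 = 3.727.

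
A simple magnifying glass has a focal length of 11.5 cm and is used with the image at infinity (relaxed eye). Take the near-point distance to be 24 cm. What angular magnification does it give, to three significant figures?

M = D/f = 24/11.5 = 2.087.

2.09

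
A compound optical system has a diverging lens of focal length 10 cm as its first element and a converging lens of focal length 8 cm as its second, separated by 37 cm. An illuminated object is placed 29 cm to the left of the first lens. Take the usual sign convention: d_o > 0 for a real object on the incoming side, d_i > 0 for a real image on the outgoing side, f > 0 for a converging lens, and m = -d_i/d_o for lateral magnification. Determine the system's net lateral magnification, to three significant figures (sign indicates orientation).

Applying the thin-lens equation to the first lens, 1/(-10) = 1/29 + 1/d_i1, which gives d_i1 = -7.436 cm.
Its lateral magnification is m_1 = -d_i1/d_o1 = -(-7.436)/29 = 0.2564.
With d_i1 < 0 the first image is virtual and lies on the object side; the object distance for lens 2 is d_o2 = 37 - (-7.436) = 44.436 cm.
Applying the thin-lens equation again with f_2 = 8 cm and d_o2 = 44.436 cm gives d_i2 = 9.757 cm.
m_2 = -(9.757)/(44.436) = -0.2196.
Overall magnification: m = m_1 m_2 = -0.0563.

-0.0563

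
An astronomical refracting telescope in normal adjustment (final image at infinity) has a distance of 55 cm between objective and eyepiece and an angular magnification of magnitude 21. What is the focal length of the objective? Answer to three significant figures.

52.5 cm

In normal adjustment the tube length equals f_obj + f_eye and |M| = f_obj/f_eye.
So f_obj = 21 f_eye and 21 f_eye + f_eye = 55 cm, giving f_eye = 55/22 = 2.500 cm and f_obj = 52.500 cm.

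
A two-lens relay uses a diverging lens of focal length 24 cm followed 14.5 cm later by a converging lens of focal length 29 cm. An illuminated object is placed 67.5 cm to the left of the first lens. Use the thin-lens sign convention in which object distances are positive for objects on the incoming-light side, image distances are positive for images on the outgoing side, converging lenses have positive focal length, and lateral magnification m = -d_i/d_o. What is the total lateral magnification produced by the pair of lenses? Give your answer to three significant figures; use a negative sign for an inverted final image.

Applying the thin-lens equation to the first lens, 1/(-24) = 1/67.5 + 1/d_i1, which gives d_i1 = -17.705 cm.
Its lateral magnification is m_1 = -d_i1/d_o1 = -(-17.705)/67.5 = 0.2623.
With d_i1 < 0 the first image is virtual and lies on the object side; the object distance for lens 2 is d_o2 = 14.5 - (-17.705) = 32.205 cm.
Applying the thin-lens equation again with f_2 = 29 cm and d_o2 = 32.205 cm gives d_i2 = 291.409 cm.
m_2 = -(291.409)/(32.205) = -9.0486.
Total m = m_1 x m_2 = (0.2623)(-9.0486) = -2.3734.

-2.37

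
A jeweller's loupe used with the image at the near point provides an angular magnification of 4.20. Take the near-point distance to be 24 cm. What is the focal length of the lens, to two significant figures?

For the image at the near point, M = 1 + D/f.
f = D/(M - 1) = 24/(4.2 - 1) = 7.500 cm.

7.5 cm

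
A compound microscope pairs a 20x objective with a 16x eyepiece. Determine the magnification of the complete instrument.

The overall magnification of a compound microscope is the product of the objective and eyepiece magnifications:
M = M_obj x M_eye = 20 x 16 = 320.

320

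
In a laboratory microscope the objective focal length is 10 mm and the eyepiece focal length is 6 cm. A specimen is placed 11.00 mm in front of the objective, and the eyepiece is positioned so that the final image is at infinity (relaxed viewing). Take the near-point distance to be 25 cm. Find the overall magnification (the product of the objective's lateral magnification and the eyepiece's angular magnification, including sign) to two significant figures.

-42

Convert to cm: f_obj = 10 mm = 1 cm; d_o = 11.00 mm = 1.10 cm.
Objective: 1/d_i = 1/f_obj - 1/d_o = 1/1 - 1/1.10 = 0.09091 cm^-1, so d_i = 11.000 cm.
m_obj = -d_i/d_o = -11.000/1.10 = -10.000.
Eyepiece angular magnification (image at infinity): M_eye = D/f_e = 25/6 = 4.167.
Overall M = m_obj x M_eye = (-10.000)(4.167) = -41.67.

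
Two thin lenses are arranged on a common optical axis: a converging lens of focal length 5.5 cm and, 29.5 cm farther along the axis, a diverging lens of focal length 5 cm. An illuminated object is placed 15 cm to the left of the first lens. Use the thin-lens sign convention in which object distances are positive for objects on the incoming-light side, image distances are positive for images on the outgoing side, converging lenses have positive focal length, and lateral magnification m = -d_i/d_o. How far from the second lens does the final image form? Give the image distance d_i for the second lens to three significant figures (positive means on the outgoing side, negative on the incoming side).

Applying the thin-lens equation to the first lens, 1/5.5 = 1/15 + 1/d_i1, which gives d_i1 = 8.684 cm.
The intermediate image is 8.684 cm to the right of lens 1, so d_o2 = L - d_i1 = 29.5 - 8.684 = 20.816 cm.
Applying the thin-lens equation again with f_2 = -5 cm and d_o2 = 20.816 cm gives d_i2 = -4.032 cm.

-4.03 cm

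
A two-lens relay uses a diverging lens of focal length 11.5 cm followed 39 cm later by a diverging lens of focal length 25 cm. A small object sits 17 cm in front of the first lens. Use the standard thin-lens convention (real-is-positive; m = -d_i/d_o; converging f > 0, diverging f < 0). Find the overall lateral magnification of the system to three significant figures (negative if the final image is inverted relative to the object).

0.142

Applying the thin-lens equation to the first lens, 1/(-11.5) = 1/17 + 1/d_i1, which gives d_i1 = -6.860 cm.
Its lateral magnification is m_1 = -d_i1/d_o1 = -(-6.860)/17 = 0.4035.
The intermediate image is virtual, 6.860 cm to the left of lens 1, so d_o2 = L - d_i1 = 39 - (-6.860) = 45.860 cm.
Applying the thin-lens equation again with f_2 = -25 cm and d_o2 = 45.860 cm gives d_i2 = -16.180 cm.
m_2 = -(-16.180)/(45.860) = 0.3528.
Total m = m_1 x m_2 = (0.4035)(0.3528) = 0.1424.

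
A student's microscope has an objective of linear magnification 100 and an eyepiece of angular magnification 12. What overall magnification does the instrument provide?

1200

The overall magnification of a compound microscope is the product of the objective and eyepiece magnifications:
M = M_obj x M_eye = 100 x 12 = 1200.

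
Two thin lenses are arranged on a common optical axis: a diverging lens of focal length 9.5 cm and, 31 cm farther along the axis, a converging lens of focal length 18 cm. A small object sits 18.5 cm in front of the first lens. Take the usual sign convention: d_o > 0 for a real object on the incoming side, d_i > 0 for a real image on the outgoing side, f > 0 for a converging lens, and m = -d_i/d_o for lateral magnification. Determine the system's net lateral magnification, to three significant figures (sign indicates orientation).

Lens 1: 1/d_i1 = 1/f_1 - 1/d_o1 = 1/(-9.5) - 1/18.5 = -0.15932 cm^-1, so d_i1 = -6.277 cm.
m_1 = -(-6.277)/18.5 = 0.3393.
With d_i1 < 0 the first image is virtual and lies on the object side; the object distance for lens 2 is d_o2 = 31 - (-6.277) = 37.277 cm.
Lens 2: 1/d_i2 = 1/f_2 - 1/d_o2 = 1/18 - 1/(37.277) = 0.02873 cm^-1, so d_i2 = 34.808 cm.
m_2 = -(34.808)/(37.277) = -0.9338.
Total m = m_1 x m_2 = (0.3393)(-0.9338) = -0.3168.

-0.317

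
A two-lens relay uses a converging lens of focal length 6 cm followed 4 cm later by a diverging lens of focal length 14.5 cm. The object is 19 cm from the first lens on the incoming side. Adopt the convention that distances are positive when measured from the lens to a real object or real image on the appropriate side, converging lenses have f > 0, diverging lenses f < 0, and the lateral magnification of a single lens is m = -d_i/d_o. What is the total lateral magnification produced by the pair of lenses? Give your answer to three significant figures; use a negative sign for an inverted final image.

-0.688

Applying the thin-lens equation to the first lens, 1/6 = 1/19 + 1/d_i1, which gives d_i1 = 8.769 cm.
Its lateral magnification is m_1 = -d_i1/d_o1 = -(8.769)/19 = -0.4615.
Since 8.769 cm > 4 cm, the first image lies past the second lens and serves as a virtual object: d_o2 = L - d_i1 = -4.769 cm.
Applying the thin-lens equation again with f_2 = -14.5 cm and d_o2 = -4.769 cm gives d_i2 = 7.107 cm.
m_2 = -(7.107)/(-4.769) = 1.4901.
Total m = m_1 x m_2 = (-0.4615)(1.4901) = -0.6877.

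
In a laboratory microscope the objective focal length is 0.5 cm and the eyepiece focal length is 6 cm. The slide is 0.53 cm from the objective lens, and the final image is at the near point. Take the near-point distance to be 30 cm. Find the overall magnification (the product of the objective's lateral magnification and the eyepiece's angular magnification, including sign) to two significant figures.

Objective: 1/d_i = 1/f_obj - 1/d_o = 1/0.5 - 1/0.53 = 0.11321 cm^-1, so d_i = 8.833 cm.
m_obj = -d_i/d_o = -8.833/0.53 = -16.667.
Eyepiece angular magnification (image at near point): M_eye = 1 + D/f_e = 1 + 30/6 = 6.000.
Overall M = m_obj x M_eye = (-16.667)(6.000) = -100.00.

-100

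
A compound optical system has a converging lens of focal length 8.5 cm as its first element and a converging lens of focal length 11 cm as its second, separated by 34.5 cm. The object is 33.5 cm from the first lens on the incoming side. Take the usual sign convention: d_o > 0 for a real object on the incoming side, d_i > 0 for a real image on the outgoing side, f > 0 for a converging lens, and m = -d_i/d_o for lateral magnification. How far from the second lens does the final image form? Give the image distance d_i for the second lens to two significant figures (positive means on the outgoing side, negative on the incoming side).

First lens: d_i1 = 1/(1/8.5 - 1/33.5) = 11.390 cm.
Object distance for lens 2: d_o2 = 34.5 - 11.390 = 23.110 cm.
Second lens: d_i2 = 1/(1/11 - 1/(23.110)) = 20.992 cm.

21 cm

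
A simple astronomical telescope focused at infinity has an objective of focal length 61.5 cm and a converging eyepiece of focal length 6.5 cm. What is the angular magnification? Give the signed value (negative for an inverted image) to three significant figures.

M = -f_obj/f_eye = -61.5/(6.5) = -9.462.

-9.46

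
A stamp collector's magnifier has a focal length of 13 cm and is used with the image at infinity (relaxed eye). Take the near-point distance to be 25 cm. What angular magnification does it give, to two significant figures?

1.9

M = D/f = 25/13 = 1.923.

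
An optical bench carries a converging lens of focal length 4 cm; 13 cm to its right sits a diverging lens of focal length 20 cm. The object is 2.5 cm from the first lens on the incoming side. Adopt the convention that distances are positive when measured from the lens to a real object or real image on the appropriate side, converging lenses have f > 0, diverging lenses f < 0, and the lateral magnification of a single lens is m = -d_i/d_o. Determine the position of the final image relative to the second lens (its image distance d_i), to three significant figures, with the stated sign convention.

-9.92 cm

Lens 1: 1/d_i1 = 1/f_1 - 1/d_o1 = 1/4 - 1/2.5 = -0.15000 cm^-1, so d_i1 = -6.667 cm.
The intermediate image is virtual, 6.667 cm to the left of lens 1, so d_o2 = L - d_i1 = 13 - (-6.667) = 19.667 cm.
Lens 2: 1/d_i2 = 1/f_2 - 1/d_o2 = 1/(-20) - 1/(19.667) = -0.10085 cm^-1, so d_i2 = -9.916 cm.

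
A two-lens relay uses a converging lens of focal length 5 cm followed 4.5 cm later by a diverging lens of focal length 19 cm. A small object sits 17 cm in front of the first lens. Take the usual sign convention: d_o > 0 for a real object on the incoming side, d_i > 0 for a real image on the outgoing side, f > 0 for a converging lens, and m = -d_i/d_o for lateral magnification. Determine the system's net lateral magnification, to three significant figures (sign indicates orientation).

-0.482

First lens: d_i1 = 1/(1/5 - 1/17) = 7.083 cm.
m_1 = -(7.083)/17 = -0.4167.
This image would form 7.083 cm past lens 1, i.e. 2.583 cm beyond lens 2, so it is a virtual object for lens 2: d_o2 = 4.5 - 7.083 = -2.583 cm.
Second lens: d_i2 = 1/(1/(-19) - 1/(-2.583)) = 2.990 cm.
m_2 = -(2.990)/(-2.583) = 1.1574.
The system's lateral magnification is m_1 m_2 = (-0.4167)(1.1574) = -0.4822.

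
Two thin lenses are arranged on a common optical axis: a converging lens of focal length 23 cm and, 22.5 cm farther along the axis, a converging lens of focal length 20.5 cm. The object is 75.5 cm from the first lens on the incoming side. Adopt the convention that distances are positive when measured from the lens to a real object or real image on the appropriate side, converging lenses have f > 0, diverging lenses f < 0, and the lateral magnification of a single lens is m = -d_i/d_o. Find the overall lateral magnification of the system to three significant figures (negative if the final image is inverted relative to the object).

Lens 1: 1/d_i1 = 1/f_1 - 1/d_o1 = 1/23 - 1/75.5 = 0.03023 cm^-1, so d_i1 = 33.076 cm.
m_1 = -(33.076)/75.5 = -0.4381.
This image would form 33.076 cm past lens 1, i.e. 10.576 cm beyond lens 2, so it is a virtual object for lens 2: d_o2 = 22.5 - 33.076 = -10.576 cm.
Lens 2: 1/d_i2 = 1/f_2 - 1/d_o2 = 1/20.5 - 1/(-10.576) = 0.14333 cm^-1, so d_i2 = 6.977 cm.
m_2 = -(6.977)/(-10.576) = 0.6597.
Total m = m_1 x m_2 = (-0.4381)(0.6597) = -0.2890.

-0.289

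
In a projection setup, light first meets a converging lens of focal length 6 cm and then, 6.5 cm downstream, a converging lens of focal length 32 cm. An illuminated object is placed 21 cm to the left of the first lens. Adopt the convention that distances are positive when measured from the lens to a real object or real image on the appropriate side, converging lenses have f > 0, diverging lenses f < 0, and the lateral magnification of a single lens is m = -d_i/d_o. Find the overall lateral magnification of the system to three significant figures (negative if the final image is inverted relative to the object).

First lens: d_i1 = 1/(1/6 - 1/21) = 8.400 cm.
m_1 = -(8.400)/21 = -0.4000.
This image would form 8.400 cm past lens 1, i.e. 1.900 cm beyond lens 2, so it is a virtual object for lens 2: d_o2 = 6.5 - 8.400 = -1.900 cm.
Second lens: d_i2 = 1/(1/32 - 1/(-1.900)) = 1.794 cm.
m_2 = -(1.794)/(-1.900) = 0.9440.
Overall magnification: m = m_1 m_2 = -0.3776.

-0.378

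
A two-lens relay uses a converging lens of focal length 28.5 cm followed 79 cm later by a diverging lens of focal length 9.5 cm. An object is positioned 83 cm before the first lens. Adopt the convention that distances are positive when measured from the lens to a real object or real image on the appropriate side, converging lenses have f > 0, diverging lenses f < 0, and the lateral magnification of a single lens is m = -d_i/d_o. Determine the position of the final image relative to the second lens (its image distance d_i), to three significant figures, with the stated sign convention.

First lens: d_i1 = 1/(1/28.5 - 1/83) = 43.404 cm.
Object distance for lens 2: d_o2 = 79 - 43.404 = 35.596 cm.
Second lens: d_i2 = 1/(1/(-9.5) - 1/(35.596)) = -7.499 cm.

-7.50 cm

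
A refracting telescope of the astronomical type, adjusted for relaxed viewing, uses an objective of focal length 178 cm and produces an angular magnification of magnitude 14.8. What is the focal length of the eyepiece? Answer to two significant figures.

|M| = f_obj/f_eye, so f_eye = f_obj/|M| = 178/14.8 = 12.027 cm.

12 cm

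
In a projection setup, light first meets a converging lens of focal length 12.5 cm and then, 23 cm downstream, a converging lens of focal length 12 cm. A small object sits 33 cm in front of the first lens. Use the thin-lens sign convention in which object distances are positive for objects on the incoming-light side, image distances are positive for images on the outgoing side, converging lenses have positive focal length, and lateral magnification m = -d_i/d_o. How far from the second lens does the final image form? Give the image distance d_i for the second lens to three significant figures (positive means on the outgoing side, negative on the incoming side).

Lens 1: 1/d_i1 = 1/f_1 - 1/d_o1 = 1/12.5 - 1/33 = 0.04970 cm^-1, so d_i1 = 20.122 cm.
The intermediate image is 20.122 cm to the right of lens 1, so d_o2 = L - d_i1 = 23 - 20.122 = 2.878 cm.
Lens 2: 1/d_i2 = 1/f_2 - 1/d_o2 = 1/12 - 1/(2.878) = -0.26412 cm^-1, so d_i2 = -3.786 cm.

-3.79 cm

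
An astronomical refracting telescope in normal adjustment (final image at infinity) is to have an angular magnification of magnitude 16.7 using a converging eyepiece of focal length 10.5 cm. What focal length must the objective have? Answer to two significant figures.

|M| = f_obj/|f_eye|, so f_obj = |M| x |f_eye| = 16.7 x 10.5 = 175.350 cm.

180 cm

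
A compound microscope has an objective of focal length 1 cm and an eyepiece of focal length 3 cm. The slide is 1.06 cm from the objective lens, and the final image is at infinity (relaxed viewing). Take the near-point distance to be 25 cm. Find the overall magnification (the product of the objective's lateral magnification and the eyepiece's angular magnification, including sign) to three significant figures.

-139

Objective: 1/d_i = 1/f_obj - 1/d_o = 1/1 - 1/1.06 = 0.05660 cm^-1, so d_i = 17.667 cm.
m_obj = -d_i/d_o = -17.667/1.06 = -16.667.
Eyepiece angular magnification (image at infinity): M_eye = D/f_e = 25/3 = 8.333.
Overall M = m_obj x M_eye = (-16.667)(8.333) = -138.89.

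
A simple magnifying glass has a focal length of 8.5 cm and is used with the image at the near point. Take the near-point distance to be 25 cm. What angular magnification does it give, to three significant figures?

3.94

M = 1 + D/f = 1 + 25/8.5 = 3.941.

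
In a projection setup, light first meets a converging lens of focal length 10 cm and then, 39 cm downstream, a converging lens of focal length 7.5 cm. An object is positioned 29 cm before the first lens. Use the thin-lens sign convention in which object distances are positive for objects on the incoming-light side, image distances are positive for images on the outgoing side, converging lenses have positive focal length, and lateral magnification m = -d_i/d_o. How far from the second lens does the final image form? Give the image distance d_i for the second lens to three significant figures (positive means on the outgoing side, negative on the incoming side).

Lens 1: 1/d_i1 = 1/f_1 - 1/d_o1 = 1/10 - 1/29 = 0.06552 cm^-1, so d_i1 = 15.263 cm.
Object distance for lens 2: d_o2 = 39 - 15.263 = 23.737 cm.
Lens 2: 1/d_i2 = 1/f_2 - 1/d_o2 = 1/7.5 - 1/(23.737) = 0.09120 cm^-1, so d_i2 = 10.964 cm.

11.0 cm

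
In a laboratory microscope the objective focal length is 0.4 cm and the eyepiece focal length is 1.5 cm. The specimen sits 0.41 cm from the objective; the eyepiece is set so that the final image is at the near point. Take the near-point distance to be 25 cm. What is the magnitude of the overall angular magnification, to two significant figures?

Objective: 1/d_i = 1/f_obj - 1/d_o = 1/0.4 - 1/0.41 = 0.06098 cm^-1, so d_i = 16.400 cm.
m_obj = -d_i/d_o = -16.400/0.41 = -40.000.
Eyepiece angular magnification (image at near point): M_eye = 1 + D/f_e = 1 + 25/1.5 = 17.667.
Overall M = m_obj x M_eye = (-40.000)(17.667) = -706.67.
|M| = 706.67.

710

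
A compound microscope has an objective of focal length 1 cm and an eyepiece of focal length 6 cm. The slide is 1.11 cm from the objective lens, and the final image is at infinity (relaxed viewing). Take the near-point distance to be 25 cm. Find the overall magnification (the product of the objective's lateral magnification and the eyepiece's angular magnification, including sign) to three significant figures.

Objective: 1/d_i = 1/f_obj - 1/d_o = 1/1 - 1/1.11 = 0.09910 cm^-1, so d_i = 10.091 cm.
m_obj = -d_i/d_o = -10.091/1.11 = -9.091.
Eyepiece angular magnification (image at infinity): M_eye = D/f_e = 25/6 = 4.167.
Overall M = m_obj x M_eye = (-9.091)(4.167) = -37.88.

-37.9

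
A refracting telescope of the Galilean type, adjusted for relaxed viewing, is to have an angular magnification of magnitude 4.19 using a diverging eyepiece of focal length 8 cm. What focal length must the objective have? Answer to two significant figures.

34 cm

|M| = f_obj/|f_eye|, so f_obj = |M| x |f_eye| = 4.19 x 8 = 33.520 cm.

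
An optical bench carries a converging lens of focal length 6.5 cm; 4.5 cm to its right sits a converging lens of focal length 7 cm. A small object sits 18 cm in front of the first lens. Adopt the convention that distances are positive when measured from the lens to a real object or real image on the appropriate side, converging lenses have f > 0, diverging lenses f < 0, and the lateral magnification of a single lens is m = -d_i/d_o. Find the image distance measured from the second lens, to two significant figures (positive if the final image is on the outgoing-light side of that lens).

3.1 cm

Applying the thin-lens equation to the first lens, 1/6.5 = 1/18 + 1/d_i1, which gives d_i1 = 10.174 cm.
Since 10.174 cm > 4.5 cm, the first image lies past the second lens and serves as a virtual object: d_o2 = L - d_i1 = -5.674 cm.
Applying the thin-lens equation again with f_2 = 7 cm and d_o2 = -5.674 cm gives d_i2 = 3.134 cm.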